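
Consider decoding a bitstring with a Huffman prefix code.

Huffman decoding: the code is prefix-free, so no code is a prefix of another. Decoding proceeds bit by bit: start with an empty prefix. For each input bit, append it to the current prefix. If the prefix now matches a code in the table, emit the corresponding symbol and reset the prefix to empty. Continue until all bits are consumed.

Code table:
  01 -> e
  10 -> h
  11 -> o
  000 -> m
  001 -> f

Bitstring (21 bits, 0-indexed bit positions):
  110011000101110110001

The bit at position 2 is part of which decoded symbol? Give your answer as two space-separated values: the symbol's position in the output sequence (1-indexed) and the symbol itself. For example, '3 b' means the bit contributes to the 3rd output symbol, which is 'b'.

Bit 0: prefix='1' (no match yet)
Bit 1: prefix='11' -> emit 'o', reset
Bit 2: prefix='0' (no match yet)
Bit 3: prefix='00' (no match yet)
Bit 4: prefix='001' -> emit 'f', reset
Bit 5: prefix='1' (no match yet)
Bit 6: prefix='10' -> emit 'h', reset

Answer: 2 f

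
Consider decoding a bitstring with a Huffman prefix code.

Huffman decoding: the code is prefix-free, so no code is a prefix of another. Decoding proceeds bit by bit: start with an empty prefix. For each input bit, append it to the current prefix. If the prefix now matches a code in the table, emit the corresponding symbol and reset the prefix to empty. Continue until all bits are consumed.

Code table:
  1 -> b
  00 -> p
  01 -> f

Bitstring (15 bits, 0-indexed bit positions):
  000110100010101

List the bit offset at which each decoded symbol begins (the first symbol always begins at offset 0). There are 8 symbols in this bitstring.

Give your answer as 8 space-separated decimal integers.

Answer: 0 2 4 5 7 9 11 13

Derivation:
Bit 0: prefix='0' (no match yet)
Bit 1: prefix='00' -> emit 'p', reset
Bit 2: prefix='0' (no match yet)
Bit 3: prefix='01' -> emit 'f', reset
Bit 4: prefix='1' -> emit 'b', reset
Bit 5: prefix='0' (no match yet)
Bit 6: prefix='01' -> emit 'f', reset
Bit 7: prefix='0' (no match yet)
Bit 8: prefix='00' -> emit 'p', reset
Bit 9: prefix='0' (no match yet)
Bit 10: prefix='01' -> emit 'f', reset
Bit 11: prefix='0' (no match yet)
Bit 12: prefix='01' -> emit 'f', reset
Bit 13: prefix='0' (no match yet)
Bit 14: prefix='01' -> emit 'f', reset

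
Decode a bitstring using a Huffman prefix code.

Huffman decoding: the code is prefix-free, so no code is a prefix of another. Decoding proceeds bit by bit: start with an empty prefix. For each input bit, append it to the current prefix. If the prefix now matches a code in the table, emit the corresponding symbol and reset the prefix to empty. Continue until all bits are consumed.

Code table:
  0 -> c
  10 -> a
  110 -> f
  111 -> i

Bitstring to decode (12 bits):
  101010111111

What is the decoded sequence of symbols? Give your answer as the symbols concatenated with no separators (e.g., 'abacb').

Bit 0: prefix='1' (no match yet)
Bit 1: prefix='10' -> emit 'a', reset
Bit 2: prefix='1' (no match yet)
Bit 3: prefix='10' -> emit 'a', reset
Bit 4: prefix='1' (no match yet)
Bit 5: prefix='10' -> emit 'a', reset
Bit 6: prefix='1' (no match yet)
Bit 7: prefix='11' (no match yet)
Bit 8: prefix='111' -> emit 'i', reset
Bit 9: prefix='1' (no match yet)
Bit 10: prefix='11' (no match yet)
Bit 11: prefix='111' -> emit 'i', reset

Answer: aaaii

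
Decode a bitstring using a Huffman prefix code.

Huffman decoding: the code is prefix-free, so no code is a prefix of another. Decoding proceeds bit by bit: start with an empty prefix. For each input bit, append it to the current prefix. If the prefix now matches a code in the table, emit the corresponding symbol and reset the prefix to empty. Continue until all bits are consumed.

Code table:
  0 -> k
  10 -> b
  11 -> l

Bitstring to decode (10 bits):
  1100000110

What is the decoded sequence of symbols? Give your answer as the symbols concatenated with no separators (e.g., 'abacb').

Bit 0: prefix='1' (no match yet)
Bit 1: prefix='11' -> emit 'l', reset
Bit 2: prefix='0' -> emit 'k', reset
Bit 3: prefix='0' -> emit 'k', reset
Bit 4: prefix='0' -> emit 'k', reset
Bit 5: prefix='0' -> emit 'k', reset
Bit 6: prefix='0' -> emit 'k', reset
Bit 7: prefix='1' (no match yet)
Bit 8: prefix='11' -> emit 'l', reset
Bit 9: prefix='0' -> emit 'k', reset

Answer: lkkkkklk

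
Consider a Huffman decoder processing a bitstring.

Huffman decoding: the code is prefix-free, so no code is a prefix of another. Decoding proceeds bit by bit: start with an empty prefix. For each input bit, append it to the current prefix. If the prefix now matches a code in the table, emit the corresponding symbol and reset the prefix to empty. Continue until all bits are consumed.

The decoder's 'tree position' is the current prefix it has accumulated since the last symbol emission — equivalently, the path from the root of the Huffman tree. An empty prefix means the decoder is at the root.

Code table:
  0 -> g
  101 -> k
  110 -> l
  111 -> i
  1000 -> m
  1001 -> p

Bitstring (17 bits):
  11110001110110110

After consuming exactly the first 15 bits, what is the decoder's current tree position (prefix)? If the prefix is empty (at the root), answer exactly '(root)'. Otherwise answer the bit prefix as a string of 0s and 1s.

Bit 0: prefix='1' (no match yet)
Bit 1: prefix='11' (no match yet)
Bit 2: prefix='111' -> emit 'i', reset
Bit 3: prefix='1' (no match yet)
Bit 4: prefix='10' (no match yet)
Bit 5: prefix='100' (no match yet)
Bit 6: prefix='1000' -> emit 'm', reset
Bit 7: prefix='1' (no match yet)
Bit 8: prefix='11' (no match yet)
Bit 9: prefix='111' -> emit 'i', reset
Bit 10: prefix='0' -> emit 'g', reset
Bit 11: prefix='1' (no match yet)
Bit 12: prefix='11' (no match yet)
Bit 13: prefix='110' -> emit 'l', reset
Bit 14: prefix='1' (no match yet)

Answer: 1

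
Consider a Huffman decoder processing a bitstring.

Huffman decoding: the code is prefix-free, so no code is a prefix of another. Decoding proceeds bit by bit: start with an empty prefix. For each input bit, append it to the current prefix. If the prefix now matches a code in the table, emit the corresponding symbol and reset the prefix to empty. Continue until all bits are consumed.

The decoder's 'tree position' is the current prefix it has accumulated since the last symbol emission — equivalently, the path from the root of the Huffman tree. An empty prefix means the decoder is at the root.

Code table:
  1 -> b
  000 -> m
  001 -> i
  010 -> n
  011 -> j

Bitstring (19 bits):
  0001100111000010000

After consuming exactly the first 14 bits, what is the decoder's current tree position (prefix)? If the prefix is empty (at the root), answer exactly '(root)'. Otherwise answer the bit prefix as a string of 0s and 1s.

Bit 0: prefix='0' (no match yet)
Bit 1: prefix='00' (no match yet)
Bit 2: prefix='000' -> emit 'm', reset
Bit 3: prefix='1' -> emit 'b', reset
Bit 4: prefix='1' -> emit 'b', reset
Bit 5: prefix='0' (no match yet)
Bit 6: prefix='00' (no match yet)
Bit 7: prefix='001' -> emit 'i', reset
Bit 8: prefix='1' -> emit 'b', reset
Bit 9: prefix='1' -> emit 'b', reset
Bit 10: prefix='0' (no match yet)
Bit 11: prefix='00' (no match yet)
Bit 12: prefix='000' -> emit 'm', reset
Bit 13: prefix='0' (no match yet)

Answer: 0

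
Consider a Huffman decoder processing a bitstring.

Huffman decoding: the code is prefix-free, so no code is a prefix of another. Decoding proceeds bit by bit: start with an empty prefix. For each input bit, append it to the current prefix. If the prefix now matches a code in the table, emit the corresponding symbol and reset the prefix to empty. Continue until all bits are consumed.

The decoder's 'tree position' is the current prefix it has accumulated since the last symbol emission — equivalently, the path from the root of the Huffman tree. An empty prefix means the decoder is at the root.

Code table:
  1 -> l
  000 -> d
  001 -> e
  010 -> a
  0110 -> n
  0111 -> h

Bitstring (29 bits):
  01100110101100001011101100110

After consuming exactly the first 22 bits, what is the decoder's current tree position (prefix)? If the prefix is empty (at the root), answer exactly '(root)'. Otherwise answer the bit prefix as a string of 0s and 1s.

Bit 0: prefix='0' (no match yet)
Bit 1: prefix='01' (no match yet)
Bit 2: prefix='011' (no match yet)
Bit 3: prefix='0110' -> emit 'n', reset
Bit 4: prefix='0' (no match yet)
Bit 5: prefix='01' (no match yet)
Bit 6: prefix='011' (no match yet)
Bit 7: prefix='0110' -> emit 'n', reset
Bit 8: prefix='1' -> emit 'l', reset
Bit 9: prefix='0' (no match yet)
Bit 10: prefix='01' (no match yet)
Bit 11: prefix='011' (no match yet)
Bit 12: prefix='0110' -> emit 'n', reset
Bit 13: prefix='0' (no match yet)
Bit 14: prefix='00' (no match yet)
Bit 15: prefix='000' -> emit 'd', reset
Bit 16: prefix='1' -> emit 'l', reset
Bit 17: prefix='0' (no match yet)
Bit 18: prefix='01' (no match yet)
Bit 19: prefix='011' (no match yet)
Bit 20: prefix='0111' -> emit 'h', reset
Bit 21: prefix='0' (no match yet)

Answer: 0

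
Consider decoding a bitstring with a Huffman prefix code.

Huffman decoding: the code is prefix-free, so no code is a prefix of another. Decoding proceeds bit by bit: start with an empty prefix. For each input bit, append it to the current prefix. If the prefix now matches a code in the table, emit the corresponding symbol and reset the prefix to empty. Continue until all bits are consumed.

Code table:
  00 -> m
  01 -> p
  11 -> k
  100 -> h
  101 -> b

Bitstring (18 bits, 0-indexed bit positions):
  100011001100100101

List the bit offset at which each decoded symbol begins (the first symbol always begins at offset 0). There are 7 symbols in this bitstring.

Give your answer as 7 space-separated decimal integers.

Bit 0: prefix='1' (no match yet)
Bit 1: prefix='10' (no match yet)
Bit 2: prefix='100' -> emit 'h', reset
Bit 3: prefix='0' (no match yet)
Bit 4: prefix='01' -> emit 'p', reset
Bit 5: prefix='1' (no match yet)
Bit 6: prefix='10' (no match yet)
Bit 7: prefix='100' -> emit 'h', reset
Bit 8: prefix='1' (no match yet)
Bit 9: prefix='11' -> emit 'k', reset
Bit 10: prefix='0' (no match yet)
Bit 11: prefix='00' -> emit 'm', reset
Bit 12: prefix='1' (no match yet)
Bit 13: prefix='10' (no match yet)
Bit 14: prefix='100' -> emit 'h', reset
Bit 15: prefix='1' (no match yet)
Bit 16: prefix='10' (no match yet)
Bit 17: prefix='101' -> emit 'b', reset

Answer: 0 3 5 8 10 12 15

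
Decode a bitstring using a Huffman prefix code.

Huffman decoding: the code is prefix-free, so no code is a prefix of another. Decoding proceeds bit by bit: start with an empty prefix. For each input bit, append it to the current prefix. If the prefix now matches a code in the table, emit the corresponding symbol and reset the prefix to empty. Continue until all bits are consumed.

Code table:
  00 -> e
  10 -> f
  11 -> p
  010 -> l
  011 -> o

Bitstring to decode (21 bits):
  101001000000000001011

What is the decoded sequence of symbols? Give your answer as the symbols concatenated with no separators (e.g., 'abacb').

Answer: ffleeeeefp

Derivation:
Bit 0: prefix='1' (no match yet)
Bit 1: prefix='10' -> emit 'f', reset
Bit 2: prefix='1' (no match yet)
Bit 3: prefix='10' -> emit 'f', reset
Bit 4: prefix='0' (no match yet)
Bit 5: prefix='01' (no match yet)
Bit 6: prefix='010' -> emit 'l', reset
Bit 7: prefix='0' (no match yet)
Bit 8: prefix='00' -> emit 'e', reset
Bit 9: prefix='0' (no match yet)
Bit 10: prefix='00' -> emit 'e', reset
Bit 11: prefix='0' (no match yet)
Bit 12: prefix='00' -> emit 'e', reset
Bit 13: prefix='0' (no match yet)
Bit 14: prefix='00' -> emit 'e', reset
Bit 15: prefix='0' (no match yet)
Bit 16: prefix='00' -> emit 'e', reset
Bit 17: prefix='1' (no match yet)
Bit 18: prefix='10' -> emit 'f', reset
Bit 19: prefix='1' (no match yet)
Bit 20: prefix='11' -> emit 'p', reset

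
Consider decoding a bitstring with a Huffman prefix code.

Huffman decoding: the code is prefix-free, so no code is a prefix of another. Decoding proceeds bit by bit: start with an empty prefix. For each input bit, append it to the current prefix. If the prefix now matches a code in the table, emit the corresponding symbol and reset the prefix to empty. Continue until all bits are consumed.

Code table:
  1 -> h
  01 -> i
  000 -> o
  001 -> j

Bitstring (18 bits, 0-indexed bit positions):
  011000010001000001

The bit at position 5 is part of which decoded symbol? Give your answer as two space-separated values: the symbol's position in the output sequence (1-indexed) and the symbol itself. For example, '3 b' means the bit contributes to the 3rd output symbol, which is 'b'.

Bit 0: prefix='0' (no match yet)
Bit 1: prefix='01' -> emit 'i', reset
Bit 2: prefix='1' -> emit 'h', reset
Bit 3: prefix='0' (no match yet)
Bit 4: prefix='00' (no match yet)
Bit 5: prefix='000' -> emit 'o', reset
Bit 6: prefix='0' (no match yet)
Bit 7: prefix='01' -> emit 'i', reset
Bit 8: prefix='0' (no match yet)
Bit 9: prefix='00' (no match yet)

Answer: 3 o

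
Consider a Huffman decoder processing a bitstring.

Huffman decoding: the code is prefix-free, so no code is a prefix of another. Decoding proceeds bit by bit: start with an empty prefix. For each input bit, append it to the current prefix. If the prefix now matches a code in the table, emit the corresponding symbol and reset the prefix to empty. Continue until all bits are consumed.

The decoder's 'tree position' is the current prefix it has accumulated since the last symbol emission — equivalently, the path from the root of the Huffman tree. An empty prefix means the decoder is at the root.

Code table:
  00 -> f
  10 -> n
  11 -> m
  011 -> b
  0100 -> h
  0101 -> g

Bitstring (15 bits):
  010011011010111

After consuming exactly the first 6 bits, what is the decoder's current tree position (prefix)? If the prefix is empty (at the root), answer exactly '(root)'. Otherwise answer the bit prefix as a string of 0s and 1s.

Bit 0: prefix='0' (no match yet)
Bit 1: prefix='01' (no match yet)
Bit 2: prefix='010' (no match yet)
Bit 3: prefix='0100' -> emit 'h', reset
Bit 4: prefix='1' (no match yet)
Bit 5: prefix='11' -> emit 'm', reset

Answer: (root)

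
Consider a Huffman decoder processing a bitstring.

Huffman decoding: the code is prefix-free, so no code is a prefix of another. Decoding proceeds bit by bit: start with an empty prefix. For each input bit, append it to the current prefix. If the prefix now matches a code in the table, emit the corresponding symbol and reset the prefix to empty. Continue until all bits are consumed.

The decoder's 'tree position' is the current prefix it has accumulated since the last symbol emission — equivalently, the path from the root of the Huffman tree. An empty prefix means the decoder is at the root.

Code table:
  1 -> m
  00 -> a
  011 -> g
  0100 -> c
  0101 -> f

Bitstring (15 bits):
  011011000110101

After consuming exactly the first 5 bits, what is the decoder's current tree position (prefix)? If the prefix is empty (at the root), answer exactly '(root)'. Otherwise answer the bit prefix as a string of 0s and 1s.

Answer: 01

Derivation:
Bit 0: prefix='0' (no match yet)
Bit 1: prefix='01' (no match yet)
Bit 2: prefix='011' -> emit 'g', reset
Bit 3: prefix='0' (no match yet)
Bit 4: prefix='01' (no match yet)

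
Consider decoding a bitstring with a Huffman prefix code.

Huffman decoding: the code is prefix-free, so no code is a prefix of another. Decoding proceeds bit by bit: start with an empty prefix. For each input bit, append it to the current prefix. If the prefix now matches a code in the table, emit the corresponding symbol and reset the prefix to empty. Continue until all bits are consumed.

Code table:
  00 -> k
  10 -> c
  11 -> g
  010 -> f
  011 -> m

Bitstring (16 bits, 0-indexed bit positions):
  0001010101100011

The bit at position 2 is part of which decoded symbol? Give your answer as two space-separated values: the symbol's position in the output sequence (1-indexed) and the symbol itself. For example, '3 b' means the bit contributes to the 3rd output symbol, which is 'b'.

Answer: 2 f

Derivation:
Bit 0: prefix='0' (no match yet)
Bit 1: prefix='00' -> emit 'k', reset
Bit 2: prefix='0' (no match yet)
Bit 3: prefix='01' (no match yet)
Bit 4: prefix='010' -> emit 'f', reset
Bit 5: prefix='1' (no match yet)
Bit 6: prefix='10' -> emit 'c', reset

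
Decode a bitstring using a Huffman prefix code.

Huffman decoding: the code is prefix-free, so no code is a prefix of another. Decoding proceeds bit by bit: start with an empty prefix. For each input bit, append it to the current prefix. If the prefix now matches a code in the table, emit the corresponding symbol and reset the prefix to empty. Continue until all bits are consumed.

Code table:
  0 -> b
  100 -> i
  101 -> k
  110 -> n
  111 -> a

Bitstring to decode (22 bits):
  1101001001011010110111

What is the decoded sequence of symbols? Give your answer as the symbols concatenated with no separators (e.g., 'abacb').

Answer: niikkbna

Derivation:
Bit 0: prefix='1' (no match yet)
Bit 1: prefix='11' (no match yet)
Bit 2: prefix='110' -> emit 'n', reset
Bit 3: prefix='1' (no match yet)
Bit 4: prefix='10' (no match yet)
Bit 5: prefix='100' -> emit 'i', reset
Bit 6: prefix='1' (no match yet)
Bit 7: prefix='10' (no match yet)
Bit 8: prefix='100' -> emit 'i', reset
Bit 9: prefix='1' (no match yet)
Bit 10: prefix='10' (no match yet)
Bit 11: prefix='101' -> emit 'k', reset
Bit 12: prefix='1' (no match yet)
Bit 13: prefix='10' (no match yet)
Bit 14: prefix='101' -> emit 'k', reset
Bit 15: prefix='0' -> emit 'b', reset
Bit 16: prefix='1' (no match yet)
Bit 17: prefix='11' (no match yet)
Bit 18: prefix='110' -> emit 'n', reset
Bit 19: prefix='1' (no match yet)
Bit 20: prefix='11' (no match yet)
Bit 21: prefix='111' -> emit 'a', reset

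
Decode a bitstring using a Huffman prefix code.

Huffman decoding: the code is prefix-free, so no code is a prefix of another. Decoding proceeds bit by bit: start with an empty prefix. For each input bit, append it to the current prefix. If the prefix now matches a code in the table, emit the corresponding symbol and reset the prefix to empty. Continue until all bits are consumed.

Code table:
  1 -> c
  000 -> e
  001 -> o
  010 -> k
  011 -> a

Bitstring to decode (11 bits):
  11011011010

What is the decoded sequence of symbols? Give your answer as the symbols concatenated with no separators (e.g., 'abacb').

Bit 0: prefix='1' -> emit 'c', reset
Bit 1: prefix='1' -> emit 'c', reset
Bit 2: prefix='0' (no match yet)
Bit 3: prefix='01' (no match yet)
Bit 4: prefix='011' -> emit 'a', reset
Bit 5: prefix='0' (no match yet)
Bit 6: prefix='01' (no match yet)
Bit 7: prefix='011' -> emit 'a', reset
Bit 8: prefix='0' (no match yet)
Bit 9: prefix='01' (no match yet)
Bit 10: prefix='010' -> emit 'k', reset

Answer: ccaak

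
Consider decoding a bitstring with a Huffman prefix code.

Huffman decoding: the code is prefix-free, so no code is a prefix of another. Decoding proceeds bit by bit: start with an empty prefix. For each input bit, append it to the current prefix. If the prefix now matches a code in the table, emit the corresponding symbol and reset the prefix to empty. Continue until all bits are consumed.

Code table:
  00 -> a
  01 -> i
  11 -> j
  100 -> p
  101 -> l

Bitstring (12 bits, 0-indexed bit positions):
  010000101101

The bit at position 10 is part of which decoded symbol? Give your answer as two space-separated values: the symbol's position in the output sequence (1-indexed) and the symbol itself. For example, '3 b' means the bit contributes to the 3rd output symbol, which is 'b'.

Bit 0: prefix='0' (no match yet)
Bit 1: prefix='01' -> emit 'i', reset
Bit 2: prefix='0' (no match yet)
Bit 3: prefix='00' -> emit 'a', reset
Bit 4: prefix='0' (no match yet)
Bit 5: prefix='00' -> emit 'a', reset
Bit 6: prefix='1' (no match yet)
Bit 7: prefix='10' (no match yet)
Bit 8: prefix='101' -> emit 'l', reset
Bit 9: prefix='1' (no match yet)
Bit 10: prefix='10' (no match yet)
Bit 11: prefix='101' -> emit 'l', reset

Answer: 5 l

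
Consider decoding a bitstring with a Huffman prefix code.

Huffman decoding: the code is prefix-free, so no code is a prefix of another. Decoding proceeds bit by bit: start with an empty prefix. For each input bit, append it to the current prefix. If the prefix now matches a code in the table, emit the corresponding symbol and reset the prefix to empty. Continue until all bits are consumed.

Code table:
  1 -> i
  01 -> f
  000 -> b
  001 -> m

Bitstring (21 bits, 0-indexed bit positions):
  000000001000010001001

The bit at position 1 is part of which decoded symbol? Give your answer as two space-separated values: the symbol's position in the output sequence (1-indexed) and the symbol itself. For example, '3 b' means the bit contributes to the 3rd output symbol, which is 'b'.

Answer: 1 b

Derivation:
Bit 0: prefix='0' (no match yet)
Bit 1: prefix='00' (no match yet)
Bit 2: prefix='000' -> emit 'b', reset
Bit 3: prefix='0' (no match yet)
Bit 4: prefix='00' (no match yet)
Bit 5: prefix='000' -> emit 'b', reset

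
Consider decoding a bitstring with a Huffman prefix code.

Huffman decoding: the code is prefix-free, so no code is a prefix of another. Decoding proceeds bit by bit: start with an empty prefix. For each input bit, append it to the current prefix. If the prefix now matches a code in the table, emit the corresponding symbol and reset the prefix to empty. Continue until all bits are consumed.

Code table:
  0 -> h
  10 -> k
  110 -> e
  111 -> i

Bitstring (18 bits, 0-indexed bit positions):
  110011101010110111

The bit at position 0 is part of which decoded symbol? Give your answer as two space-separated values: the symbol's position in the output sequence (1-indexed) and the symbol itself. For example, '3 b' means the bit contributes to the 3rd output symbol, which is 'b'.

Answer: 1 e

Derivation:
Bit 0: prefix='1' (no match yet)
Bit 1: prefix='11' (no match yet)
Bit 2: prefix='110' -> emit 'e', reset
Bit 3: prefix='0' -> emit 'h', reset
Bit 4: prefix='1' (no match yet)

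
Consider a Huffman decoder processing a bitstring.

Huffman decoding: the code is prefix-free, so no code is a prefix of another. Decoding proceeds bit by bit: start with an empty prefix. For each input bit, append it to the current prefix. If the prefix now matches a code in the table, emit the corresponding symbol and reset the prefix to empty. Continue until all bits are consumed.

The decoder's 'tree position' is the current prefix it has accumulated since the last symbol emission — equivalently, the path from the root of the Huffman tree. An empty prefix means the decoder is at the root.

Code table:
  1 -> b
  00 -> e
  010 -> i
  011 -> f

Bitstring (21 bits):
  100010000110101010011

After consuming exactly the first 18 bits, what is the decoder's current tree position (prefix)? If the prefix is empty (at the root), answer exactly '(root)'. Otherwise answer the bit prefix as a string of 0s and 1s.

Answer: (root)

Derivation:
Bit 0: prefix='1' -> emit 'b', reset
Bit 1: prefix='0' (no match yet)
Bit 2: prefix='00' -> emit 'e', reset
Bit 3: prefix='0' (no match yet)
Bit 4: prefix='01' (no match yet)
Bit 5: prefix='010' -> emit 'i', reset
Bit 6: prefix='0' (no match yet)
Bit 7: prefix='00' -> emit 'e', reset
Bit 8: prefix='0' (no match yet)
Bit 9: prefix='01' (no match yet)
Bit 10: prefix='011' -> emit 'f', reset
Bit 11: prefix='0' (no match yet)
Bit 12: prefix='01' (no match yet)
Bit 13: prefix='010' -> emit 'i', reset
Bit 14: prefix='1' -> emit 'b', reset
Bit 15: prefix='0' (no match yet)
Bit 16: prefix='01' (no match yet)
Bit 17: prefix='010' -> emit 'i', reset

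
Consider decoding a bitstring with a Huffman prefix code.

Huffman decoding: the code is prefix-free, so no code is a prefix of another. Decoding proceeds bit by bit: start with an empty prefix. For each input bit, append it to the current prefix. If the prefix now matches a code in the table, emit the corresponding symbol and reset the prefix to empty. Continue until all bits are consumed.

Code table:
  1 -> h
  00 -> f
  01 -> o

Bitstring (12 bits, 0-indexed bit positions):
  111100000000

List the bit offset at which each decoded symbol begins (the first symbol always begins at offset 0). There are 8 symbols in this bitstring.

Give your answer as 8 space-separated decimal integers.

Bit 0: prefix='1' -> emit 'h', reset
Bit 1: prefix='1' -> emit 'h', reset
Bit 2: prefix='1' -> emit 'h', reset
Bit 3: prefix='1' -> emit 'h', reset
Bit 4: prefix='0' (no match yet)
Bit 5: prefix='00' -> emit 'f', reset
Bit 6: prefix='0' (no match yet)
Bit 7: prefix='00' -> emit 'f', reset
Bit 8: prefix='0' (no match yet)
Bit 9: prefix='00' -> emit 'f', reset
Bit 10: prefix='0' (no match yet)
Bit 11: prefix='00' -> emit 'f', reset

Answer: 0 1 2 3 4 6 8 10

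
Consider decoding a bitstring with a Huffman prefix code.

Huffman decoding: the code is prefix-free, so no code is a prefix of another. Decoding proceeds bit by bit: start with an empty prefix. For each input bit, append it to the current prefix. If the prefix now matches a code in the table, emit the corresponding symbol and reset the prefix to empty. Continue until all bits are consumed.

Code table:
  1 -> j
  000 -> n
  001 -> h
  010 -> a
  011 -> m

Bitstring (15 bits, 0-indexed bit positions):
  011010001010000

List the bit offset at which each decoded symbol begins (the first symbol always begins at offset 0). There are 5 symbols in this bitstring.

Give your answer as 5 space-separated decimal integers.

Answer: 0 3 6 9 12

Derivation:
Bit 0: prefix='0' (no match yet)
Bit 1: prefix='01' (no match yet)
Bit 2: prefix='011' -> emit 'm', reset
Bit 3: prefix='0' (no match yet)
Bit 4: prefix='01' (no match yet)
Bit 5: prefix='010' -> emit 'a', reset
Bit 6: prefix='0' (no match yet)
Bit 7: prefix='00' (no match yet)
Bit 8: prefix='001' -> emit 'h', reset
Bit 9: prefix='0' (no match yet)
Bit 10: prefix='01' (no match yet)
Bit 11: prefix='010' -> emit 'a', reset
Bit 12: prefix='0' (no match yet)
Bit 13: prefix='00' (no match yet)
Bit 14: prefix='000' -> emit 'n', reset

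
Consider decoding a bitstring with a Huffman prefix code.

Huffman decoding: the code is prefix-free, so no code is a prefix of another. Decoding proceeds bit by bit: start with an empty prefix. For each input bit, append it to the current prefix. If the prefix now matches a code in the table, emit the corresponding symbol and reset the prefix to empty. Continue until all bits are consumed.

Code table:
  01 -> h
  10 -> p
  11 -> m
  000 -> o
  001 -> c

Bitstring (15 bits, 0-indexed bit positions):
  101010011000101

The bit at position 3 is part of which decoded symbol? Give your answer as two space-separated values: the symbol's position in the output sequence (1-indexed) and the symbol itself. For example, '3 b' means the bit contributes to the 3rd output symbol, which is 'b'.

Answer: 2 p

Derivation:
Bit 0: prefix='1' (no match yet)
Bit 1: prefix='10' -> emit 'p', reset
Bit 2: prefix='1' (no match yet)
Bit 3: prefix='10' -> emit 'p', reset
Bit 4: prefix='1' (no match yet)
Bit 5: prefix='10' -> emit 'p', reset
Bit 6: prefix='0' (no match yet)
Bit 7: prefix='01' -> emit 'h', reset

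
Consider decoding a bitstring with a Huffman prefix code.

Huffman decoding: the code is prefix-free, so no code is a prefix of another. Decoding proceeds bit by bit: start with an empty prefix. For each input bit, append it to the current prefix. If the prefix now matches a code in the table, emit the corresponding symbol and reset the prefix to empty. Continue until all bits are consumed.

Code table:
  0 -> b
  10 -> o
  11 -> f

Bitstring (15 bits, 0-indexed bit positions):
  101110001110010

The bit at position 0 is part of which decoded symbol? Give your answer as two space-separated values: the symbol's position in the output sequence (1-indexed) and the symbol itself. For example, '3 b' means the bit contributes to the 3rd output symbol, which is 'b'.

Answer: 1 o

Derivation:
Bit 0: prefix='1' (no match yet)
Bit 1: prefix='10' -> emit 'o', reset
Bit 2: prefix='1' (no match yet)
Bit 3: prefix='11' -> emit 'f', reset
Bit 4: prefix='1' (no match yet)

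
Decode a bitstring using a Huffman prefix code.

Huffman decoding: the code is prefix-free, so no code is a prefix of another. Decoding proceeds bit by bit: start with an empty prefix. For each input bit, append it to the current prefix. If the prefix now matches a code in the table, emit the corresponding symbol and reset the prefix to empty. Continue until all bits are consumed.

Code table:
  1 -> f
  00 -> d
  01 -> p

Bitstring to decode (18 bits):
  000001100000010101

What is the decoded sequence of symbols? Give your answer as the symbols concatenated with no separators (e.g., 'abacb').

Answer: ddpfdddfpp

Derivation:
Bit 0: prefix='0' (no match yet)
Bit 1: prefix='00' -> emit 'd', reset
Bit 2: prefix='0' (no match yet)
Bit 3: prefix='00' -> emit 'd', reset
Bit 4: prefix='0' (no match yet)
Bit 5: prefix='01' -> emit 'p', reset
Bit 6: prefix='1' -> emit 'f', reset
Bit 7: prefix='0' (no match yet)
Bit 8: prefix='00' -> emit 'd', reset
Bit 9: prefix='0' (no match yet)
Bit 10: prefix='00' -> emit 'd', reset
Bit 11: prefix='0' (no match yet)
Bit 12: prefix='00' -> emit 'd', reset
Bit 13: prefix='1' -> emit 'f', reset
Bit 14: prefix='0' (no match yet)
Bit 15: prefix='01' -> emit 'p', reset
Bit 16: prefix='0' (no match yet)
Bit 17: prefix='01' -> emit 'p', reset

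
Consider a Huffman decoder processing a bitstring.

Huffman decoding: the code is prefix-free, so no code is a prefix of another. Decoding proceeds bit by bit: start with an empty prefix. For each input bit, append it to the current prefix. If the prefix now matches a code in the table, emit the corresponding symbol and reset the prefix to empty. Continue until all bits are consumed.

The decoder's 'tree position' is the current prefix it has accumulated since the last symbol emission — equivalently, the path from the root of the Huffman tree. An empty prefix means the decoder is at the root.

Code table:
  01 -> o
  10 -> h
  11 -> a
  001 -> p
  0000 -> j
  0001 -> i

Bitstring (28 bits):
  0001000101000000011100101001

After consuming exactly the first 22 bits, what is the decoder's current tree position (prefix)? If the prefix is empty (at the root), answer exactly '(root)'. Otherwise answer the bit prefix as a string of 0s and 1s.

Bit 0: prefix='0' (no match yet)
Bit 1: prefix='00' (no match yet)
Bit 2: prefix='000' (no match yet)
Bit 3: prefix='0001' -> emit 'i', reset
Bit 4: prefix='0' (no match yet)
Bit 5: prefix='00' (no match yet)
Bit 6: prefix='000' (no match yet)
Bit 7: prefix='0001' -> emit 'i', reset
Bit 8: prefix='0' (no match yet)
Bit 9: prefix='01' -> emit 'o', reset
Bit 10: prefix='0' (no match yet)
Bit 11: prefix='00' (no match yet)
Bit 12: prefix='000' (no match yet)
Bit 13: prefix='0000' -> emit 'j', reset
Bit 14: prefix='0' (no match yet)
Bit 15: prefix='00' (no match yet)
Bit 16: prefix='000' (no match yet)
Bit 17: prefix='0001' -> emit 'i', reset
Bit 18: prefix='1' (no match yet)
Bit 19: prefix='11' -> emit 'a', reset
Bit 20: prefix='0' (no match yet)
Bit 21: prefix='00' (no match yet)

Answer: 00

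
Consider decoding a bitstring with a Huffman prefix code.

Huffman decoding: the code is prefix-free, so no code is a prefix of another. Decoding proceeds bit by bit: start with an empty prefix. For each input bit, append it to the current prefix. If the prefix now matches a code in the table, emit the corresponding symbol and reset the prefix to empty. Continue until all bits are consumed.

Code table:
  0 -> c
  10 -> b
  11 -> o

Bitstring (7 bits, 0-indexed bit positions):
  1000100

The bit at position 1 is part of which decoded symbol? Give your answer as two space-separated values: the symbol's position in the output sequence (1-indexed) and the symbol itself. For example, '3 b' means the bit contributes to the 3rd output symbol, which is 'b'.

Bit 0: prefix='1' (no match yet)
Bit 1: prefix='10' -> emit 'b', reset
Bit 2: prefix='0' -> emit 'c', reset
Bit 3: prefix='0' -> emit 'c', reset
Bit 4: prefix='1' (no match yet)
Bit 5: prefix='10' -> emit 'b', reset

Answer: 1 b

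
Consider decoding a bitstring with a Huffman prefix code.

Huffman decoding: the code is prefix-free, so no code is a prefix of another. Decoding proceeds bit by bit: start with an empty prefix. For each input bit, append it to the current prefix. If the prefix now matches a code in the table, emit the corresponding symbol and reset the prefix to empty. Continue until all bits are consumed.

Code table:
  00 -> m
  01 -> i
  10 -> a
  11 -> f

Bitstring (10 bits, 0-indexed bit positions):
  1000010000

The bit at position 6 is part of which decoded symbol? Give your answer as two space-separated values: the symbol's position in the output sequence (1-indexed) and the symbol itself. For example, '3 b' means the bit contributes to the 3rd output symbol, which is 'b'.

Answer: 4 m

Derivation:
Bit 0: prefix='1' (no match yet)
Bit 1: prefix='10' -> emit 'a', reset
Bit 2: prefix='0' (no match yet)
Bit 3: prefix='00' -> emit 'm', reset
Bit 4: prefix='0' (no match yet)
Bit 5: prefix='01' -> emit 'i', reset
Bit 6: prefix='0' (no match yet)
Bit 7: prefix='00' -> emit 'm', reset
Bit 8: prefix='0' (no match yet)
Bit 9: prefix='00' -> emit 'm', reset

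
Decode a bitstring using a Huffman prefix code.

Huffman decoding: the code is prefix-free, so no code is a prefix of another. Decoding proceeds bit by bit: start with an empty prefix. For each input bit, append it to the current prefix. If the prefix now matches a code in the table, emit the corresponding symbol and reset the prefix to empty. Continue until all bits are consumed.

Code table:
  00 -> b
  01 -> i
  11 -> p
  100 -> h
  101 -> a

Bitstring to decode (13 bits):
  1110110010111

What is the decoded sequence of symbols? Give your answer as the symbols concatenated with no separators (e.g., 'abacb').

Answer: pahap

Derivation:
Bit 0: prefix='1' (no match yet)
Bit 1: prefix='11' -> emit 'p', reset
Bit 2: prefix='1' (no match yet)
Bit 3: prefix='10' (no match yet)
Bit 4: prefix='101' -> emit 'a', reset
Bit 5: prefix='1' (no match yet)
Bit 6: prefix='10' (no match yet)
Bit 7: prefix='100' -> emit 'h', reset
Bit 8: prefix='1' (no match yet)
Bit 9: prefix='10' (no match yet)
Bit 10: prefix='101' -> emit 'a', reset
Bit 11: prefix='1' (no match yet)
Bit 12: prefix='11' -> emit 'p', reset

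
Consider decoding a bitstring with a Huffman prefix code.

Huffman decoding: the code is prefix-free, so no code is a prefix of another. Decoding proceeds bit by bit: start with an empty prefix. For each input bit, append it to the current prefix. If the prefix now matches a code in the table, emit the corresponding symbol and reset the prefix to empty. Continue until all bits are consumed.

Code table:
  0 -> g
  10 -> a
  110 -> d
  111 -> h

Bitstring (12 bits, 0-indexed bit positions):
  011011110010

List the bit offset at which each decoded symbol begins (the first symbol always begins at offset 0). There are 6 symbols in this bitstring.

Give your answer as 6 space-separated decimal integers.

Bit 0: prefix='0' -> emit 'g', reset
Bit 1: prefix='1' (no match yet)
Bit 2: prefix='11' (no match yet)
Bit 3: prefix='110' -> emit 'd', reset
Bit 4: prefix='1' (no match yet)
Bit 5: prefix='11' (no match yet)
Bit 6: prefix='111' -> emit 'h', reset
Bit 7: prefix='1' (no match yet)
Bit 8: prefix='10' -> emit 'a', reset
Bit 9: prefix='0' -> emit 'g', reset
Bit 10: prefix='1' (no match yet)
Bit 11: prefix='10' -> emit 'a', reset

Answer: 0 1 4 7 9 10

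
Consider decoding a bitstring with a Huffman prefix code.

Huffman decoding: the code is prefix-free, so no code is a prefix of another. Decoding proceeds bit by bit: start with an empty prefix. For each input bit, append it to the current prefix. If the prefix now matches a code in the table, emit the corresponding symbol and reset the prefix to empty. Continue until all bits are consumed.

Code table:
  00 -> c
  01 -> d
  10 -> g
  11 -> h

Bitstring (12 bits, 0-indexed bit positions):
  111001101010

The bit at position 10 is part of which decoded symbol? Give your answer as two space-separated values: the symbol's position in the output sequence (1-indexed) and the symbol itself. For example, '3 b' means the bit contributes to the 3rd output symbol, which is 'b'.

Answer: 6 g

Derivation:
Bit 0: prefix='1' (no match yet)
Bit 1: prefix='11' -> emit 'h', reset
Bit 2: prefix='1' (no match yet)
Bit 3: prefix='10' -> emit 'g', reset
Bit 4: prefix='0' (no match yet)
Bit 5: prefix='01' -> emit 'd', reset
Bit 6: prefix='1' (no match yet)
Bit 7: prefix='10' -> emit 'g', reset
Bit 8: prefix='1' (no match yet)
Bit 9: prefix='10' -> emit 'g', reset
Bit 10: prefix='1' (no match yet)
Bit 11: prefix='10' -> emit 'g', reset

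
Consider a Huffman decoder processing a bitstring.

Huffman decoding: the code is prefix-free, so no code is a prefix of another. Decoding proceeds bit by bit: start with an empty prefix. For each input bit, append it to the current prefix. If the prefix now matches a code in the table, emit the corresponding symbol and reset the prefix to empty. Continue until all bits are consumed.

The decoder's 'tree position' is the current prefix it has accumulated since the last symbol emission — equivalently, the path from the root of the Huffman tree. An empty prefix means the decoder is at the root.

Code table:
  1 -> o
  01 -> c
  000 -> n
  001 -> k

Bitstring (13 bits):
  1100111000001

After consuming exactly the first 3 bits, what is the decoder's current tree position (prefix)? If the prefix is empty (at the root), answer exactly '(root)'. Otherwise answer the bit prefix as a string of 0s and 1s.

Answer: 0

Derivation:
Bit 0: prefix='1' -> emit 'o', reset
Bit 1: prefix='1' -> emit 'o', reset
Bit 2: prefix='0' (no match yet)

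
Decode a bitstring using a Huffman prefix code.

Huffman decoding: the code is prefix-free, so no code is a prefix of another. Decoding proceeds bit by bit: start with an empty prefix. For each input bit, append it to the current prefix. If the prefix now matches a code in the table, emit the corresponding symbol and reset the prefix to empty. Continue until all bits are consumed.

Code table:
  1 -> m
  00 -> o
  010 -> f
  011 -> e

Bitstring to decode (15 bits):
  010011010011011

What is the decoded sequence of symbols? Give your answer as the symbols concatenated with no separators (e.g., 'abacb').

Answer: fefee

Derivation:
Bit 0: prefix='0' (no match yet)
Bit 1: prefix='01' (no match yet)
Bit 2: prefix='010' -> emit 'f', reset
Bit 3: prefix='0' (no match yet)
Bit 4: prefix='01' (no match yet)
Bit 5: prefix='011' -> emit 'e', reset
Bit 6: prefix='0' (no match yet)
Bit 7: prefix='01' (no match yet)
Bit 8: prefix='010' -> emit 'f', reset
Bit 9: prefix='0' (no match yet)
Bit 10: prefix='01' (no match yet)
Bit 11: prefix='011' -> emit 'e', reset
Bit 12: prefix='0' (no match yet)
Bit 13: prefix='01' (no match yet)
Bit 14: prefix='011' -> emit 'e', reset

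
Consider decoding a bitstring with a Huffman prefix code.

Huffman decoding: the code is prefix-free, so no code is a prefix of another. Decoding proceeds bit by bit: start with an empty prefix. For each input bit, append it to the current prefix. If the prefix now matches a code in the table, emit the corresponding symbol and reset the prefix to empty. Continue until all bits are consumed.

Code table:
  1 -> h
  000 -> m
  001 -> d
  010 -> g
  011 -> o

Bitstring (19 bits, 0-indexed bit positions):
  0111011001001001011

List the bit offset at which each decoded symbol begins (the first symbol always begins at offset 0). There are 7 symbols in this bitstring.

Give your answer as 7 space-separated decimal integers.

Answer: 0 3 4 7 10 13 16

Derivation:
Bit 0: prefix='0' (no match yet)
Bit 1: prefix='01' (no match yet)
Bit 2: prefix='011' -> emit 'o', reset
Bit 3: prefix='1' -> emit 'h', reset
Bit 4: prefix='0' (no match yet)
Bit 5: prefix='01' (no match yet)
Bit 6: prefix='011' -> emit 'o', reset
Bit 7: prefix='0' (no match yet)
Bit 8: prefix='00' (no match yet)
Bit 9: prefix='001' -> emit 'd', reset
Bit 10: prefix='0' (no match yet)
Bit 11: prefix='00' (no match yet)
Bit 12: prefix='001' -> emit 'd', reset
Bit 13: prefix='0' (no match yet)
Bit 14: prefix='00' (no match yet)
Bit 15: prefix='001' -> emit 'd', reset
Bit 16: prefix='0' (no match yet)
Bit 17: prefix='01' (no match yet)
Bit 18: prefix='011' -> emit 'o', reset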